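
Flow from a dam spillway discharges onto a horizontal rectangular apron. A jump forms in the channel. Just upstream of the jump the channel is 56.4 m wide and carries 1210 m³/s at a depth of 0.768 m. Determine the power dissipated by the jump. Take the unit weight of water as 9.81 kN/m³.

q = Q/b = 1210/56.4 = 21.5 m²/s; V₁ = q/y₁ = 27.9 m/s. Fr₁ = V₁/√(g·y₁) = 10.2.
By Bélanger, y₂/y₁ = ½[√(1 + 8Fr₁²) − 1] = ½[√829.6 − 1] = 13.9.
y₂ = 13.9 × 0.768 = 10.7 m.
V₂ = q/y₂ = 21.5/10.7 = 2.01 m/s. E₁ = y₁ + V₁²/2g = 40.5 m; E₂ = y₂ + V₂²/2g = 10.9 m. ΔE = E₁ − E₂ = 29.7 m.
P = γ·Q·ΔE = 9.81 × 1210 × 29.7 = 352057 kW.

P = 352057 kW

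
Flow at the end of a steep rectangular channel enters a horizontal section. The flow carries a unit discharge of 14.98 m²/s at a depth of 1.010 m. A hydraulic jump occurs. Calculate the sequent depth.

y₂ = 6.244 m

V₁ = q/y₁ = 14.98/1.010 = 14.83 m/s. Fr₁ = V₁/√(g·y₁) = 14.83/√(9.81×1.010) = 4.712.
Conjugate-depth relation: y₂/y₁ = ½[√(1 + 8Fr₁²) − 1] = ½[√178.62 − 1] = 6.182.
y₂ = 6.182 × 1.010 = 6.244 m.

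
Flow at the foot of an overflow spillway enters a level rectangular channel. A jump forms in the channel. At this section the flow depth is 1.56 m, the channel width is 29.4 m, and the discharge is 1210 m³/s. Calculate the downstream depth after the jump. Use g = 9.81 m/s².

y₂ = 14.1 m

q = Q/b = 1210/29.4 = 41.2 m²/s; V₁ = q/y₁ = 26.4 m/s. Fr₁ = V₁/√(g·y₁) = 6.74.
By Bélanger, y₂/y₁ = ½[√(1 + 8Fr₁²) − 1] = ½[√364.9 − 1] = 9.05.
y₂ = 9.05 × 1.56 = 14.1 m.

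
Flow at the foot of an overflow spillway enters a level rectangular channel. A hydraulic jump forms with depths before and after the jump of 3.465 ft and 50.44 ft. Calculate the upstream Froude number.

Fr₁ = 10.64

For a rectangular channel the momentum equation gives q² = ½·g·y₁·y₂·(y₁ + y₂) = ½×32.2×3.465×50.44×53.91 = 151682.
q = √151682 = 389.5 ft²/s.
V₁ = q/y₁ = 112.4 ft/s; Fr₁ = V₁/√(g·y₁) = 10.64.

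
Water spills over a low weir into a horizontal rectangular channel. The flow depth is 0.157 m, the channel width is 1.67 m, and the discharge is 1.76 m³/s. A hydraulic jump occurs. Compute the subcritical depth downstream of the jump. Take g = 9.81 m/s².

y₂ = 1.13 m

q = Q/b = 1.76/1.67 = 1.05 m²/s; V₁ = q/y₁ = 6.71 m/s. Fr₁ = V₁/√(g·y₁) = 5.41.
By Bélanger, y₂/y₁ = ½[√(1 + 8Fr₁²) − 1] = ½[√235.1 − 1] = 7.17.
y₂ = 7.17 × 0.157 = 1.13 m.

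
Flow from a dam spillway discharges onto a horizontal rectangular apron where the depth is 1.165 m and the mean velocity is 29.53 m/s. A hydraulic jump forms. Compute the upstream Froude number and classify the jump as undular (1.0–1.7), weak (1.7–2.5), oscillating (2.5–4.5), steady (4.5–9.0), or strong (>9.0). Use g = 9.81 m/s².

Fr₁ = 8.735; steady jump

Fr₁ = V₁/√(g·y₁) = 29.53/√(9.81×1.165) = 8.735.
Fr₁ = 8.735 lies in the steady range.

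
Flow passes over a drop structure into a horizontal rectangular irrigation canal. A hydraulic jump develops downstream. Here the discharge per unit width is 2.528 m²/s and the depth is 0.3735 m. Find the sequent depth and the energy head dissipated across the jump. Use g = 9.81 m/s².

V₁ = q/y₁ = 2.528/0.3735 = 6.768 m/s. Fr₁ = V₁/√(g·y₁) = 6.768/√(9.81×0.3735) = 3.536.
Conjugate-depth relation: y₂/y₁ = ½[√(1 + 8Fr₁²) − 1] = ½[√101.02 − 1] = 4.526.
y₂ = 4.526 × 0.3735 = 1.690 m.
V₂ = q/y₂ = 2.528/1.690 = 1.496 m/s. E₁ = y₁ + V₁²/2g = 2.708 m; E₂ = y₂ + V₂²/2g = 1.804 m. ΔE = E₁ − E₂ = 0.9041 m.

y₂ = 1.690 m; ΔE = 0.9041 m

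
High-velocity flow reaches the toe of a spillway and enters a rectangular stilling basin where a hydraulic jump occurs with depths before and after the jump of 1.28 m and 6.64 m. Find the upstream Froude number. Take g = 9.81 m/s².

Fr₁ = 4.01

For a rectangular channel the momentum equation gives q² = ½·g·y₁·y₂·(y₁ + y₂) = ½×9.81×1.28×6.64×7.92 = 330.
q = √330 = 18.2 m²/s.
V₁ = q/y₁ = 14.2 m/s; Fr₁ = V₁/√(g·y₁) = 4.01.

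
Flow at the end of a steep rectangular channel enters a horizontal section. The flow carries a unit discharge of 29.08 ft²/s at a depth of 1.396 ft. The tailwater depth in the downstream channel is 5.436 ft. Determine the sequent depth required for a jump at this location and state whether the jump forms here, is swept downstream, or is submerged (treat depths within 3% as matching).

y₂ = 5.476 ft; the jump forms here

V₁ = q/y₁ = 29.08/1.396 = 20.83 ft/s. Fr₁ = V₁/√(g·y₁) = 20.83/√(32.2×1.396) = 3.107.
Sequent-depth ratio: y₂/y₁ = ½[√(1 + 8Fr₁²) − 1] = ½[√78.227 − 1] = 3.922.
y₂ = 3.922 × 1.396 = 5.476 ft.
Tailwater y_tw = 5.436 ft: y_tw ≈ y₂, so the jump forms here.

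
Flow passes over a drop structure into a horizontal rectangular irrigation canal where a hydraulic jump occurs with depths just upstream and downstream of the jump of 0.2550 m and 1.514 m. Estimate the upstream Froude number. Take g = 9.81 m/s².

Fr₁ = 4.538

For a rectangular channel the momentum equation gives q² = ½·g·y₁·y₂·(y₁ + y₂) = ½×9.81×0.2550×1.514×1.769 = 3.350.
q = √3.350 = 1.830 m²/s.
V₁ = q/y₁ = 7.178 m/s; Fr₁ = V₁/√(g·y₁) = 4.538.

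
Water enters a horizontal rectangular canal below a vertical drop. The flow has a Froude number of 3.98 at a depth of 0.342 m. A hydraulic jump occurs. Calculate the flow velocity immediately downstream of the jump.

Fr₁ = 3.98 (given).
Sequent-depth ratio: y₂/y₁ = ½[√(1 + 8Fr₁²) − 1] = ½[√127.7 − 1] = 5.15.
y₂ = 5.15 × 0.342 = 1.76 m.
V₁ = Fr₁·√(g·y₁) = 3.98×√(9.81×0.342) = 7.29 m/s; q = V₁·y₁ = 2.49 m²/s.
V₂ = q/y₂ = 2.49/1.76 = 1.42 m/s.

V₂ = 1.42 m/s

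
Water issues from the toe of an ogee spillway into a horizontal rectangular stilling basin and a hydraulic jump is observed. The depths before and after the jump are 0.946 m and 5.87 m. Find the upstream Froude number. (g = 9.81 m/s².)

Fr₁ = 4.73

For a rectangular channel the momentum equation gives q² = ½·g·y₁·y₂·(y₁ + y₂) = ½×9.81×0.946×5.87×6.82 = 186.
q = √186 = 13.6 m²/s.
V₁ = q/y₁ = 14.4 m/s; Fr₁ = V₁/√(g·y₁) = 4.73.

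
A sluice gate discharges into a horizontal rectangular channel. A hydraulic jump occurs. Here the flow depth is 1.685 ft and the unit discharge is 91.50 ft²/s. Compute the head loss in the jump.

V₁ = q/y₁ = 91.50/1.685 = 54.30 ft/s. Fr₁ = V₁/√(g·y₁) = 54.30/√(32.2×1.685) = 7.372.
Sequent-depth ratio: y₂/y₁ = ½[√(1 + 8Fr₁²) − 1] = ½[√435.79 − 1] = 9.938.
y₂ = 9.938 × 1.685 = 16.75 ft.
Head loss: ΔE = (y₂ − y₁)³/(4y₁y₂) = (16.75 − 1.685)³/(4×1.685×16.75) = 3416/112.9 = 30.26 ft.

ΔE = 30.26 ft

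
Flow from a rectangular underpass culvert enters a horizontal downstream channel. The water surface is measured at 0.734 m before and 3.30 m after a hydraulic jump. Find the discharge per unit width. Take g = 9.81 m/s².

For a rectangular channel the momentum equation gives q² = ½·g·y₁·y₂·(y₁ + y₂) = ½×9.81×0.734×3.30×4.03 = 47.9.
q = √47.9 = 6.92 m²/s.

q = 6.92 m²/s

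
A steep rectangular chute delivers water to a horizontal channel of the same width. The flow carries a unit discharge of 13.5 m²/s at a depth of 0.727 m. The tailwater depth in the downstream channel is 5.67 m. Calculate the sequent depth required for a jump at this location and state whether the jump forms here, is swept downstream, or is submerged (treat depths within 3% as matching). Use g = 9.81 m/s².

V₁ = q/y₁ = 13.5/0.727 = 18.6 m/s. Fr₁ = V₁/√(g·y₁) = 18.6/√(9.81×0.727) = 6.95.
Bélanger equation: y₂/y₁ = ½[√(1 + 8Fr₁²) − 1] = ½[√387.8 − 1] = 9.35.
y₂ = 9.35 × 0.727 = 6.79 m.
Tailwater y_tw = 5.67 m: y_tw < y₂, so the jump is swept downstream.

y₂ = 6.79 m; the jump is swept downstream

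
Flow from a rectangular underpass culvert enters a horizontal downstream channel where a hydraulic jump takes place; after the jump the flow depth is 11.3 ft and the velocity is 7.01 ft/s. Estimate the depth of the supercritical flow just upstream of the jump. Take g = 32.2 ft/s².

Fr₂ = V₂/√(g·y₂) = 7.01/√(32.2×11.3) = 0.367.
Since the conjugate-depth ratio holds either way, y₁/y₂ = ½[√(1 + 8Fr₂²) − 1] = ½[√2.080 − 1] = 0.221.
y₁ = 0.221 × 11.3 = 2.50 ft.

y₁ = 2.50 ft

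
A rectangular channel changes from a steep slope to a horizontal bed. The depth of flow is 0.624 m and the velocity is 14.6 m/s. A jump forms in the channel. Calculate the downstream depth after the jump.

Fr₁ = V₁/√(g·y₁) = 14.6/√(9.81×0.624) = 5.90.
Sequent-depth ratio: y₂/y₁ = ½[√(1 + 8Fr₁²) − 1] = ½[√279.6 − 1] = 7.86.
y₂ = 7.86 × 0.624 = 4.90 m.

y₂ = 4.90 m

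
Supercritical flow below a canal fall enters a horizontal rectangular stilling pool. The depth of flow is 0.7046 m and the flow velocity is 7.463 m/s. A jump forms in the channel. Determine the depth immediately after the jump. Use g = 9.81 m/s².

Fr₁ = V₁/√(g·y₁) = 7.463/√(9.81×0.7046) = 2.839.
From the momentum equation for a rectangular channel, y₂/y₁ = ½[√(1 + 8Fr₁²) − 1] = ½[√65.462 − 1] = 3.545.
y₂ = 3.545 × 0.7046 = 2.498 m.

y₂ = 2.498 m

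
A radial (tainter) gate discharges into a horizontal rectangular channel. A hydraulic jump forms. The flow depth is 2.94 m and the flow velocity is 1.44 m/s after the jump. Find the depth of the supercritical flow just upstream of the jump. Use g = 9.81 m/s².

Fr₂ = V₂/√(g·y₂) = 1.44/√(9.81×2.94) = 0.268.
Applying the sequent-depth relation in reverse, y₁/y₂ = ½[√(1 + 8Fr₂²) − 1] = ½[√1.575 − 1] = 0.128.
y₁ = 0.128 × 2.94 = 0.375 m.

y₁ = 0.375 m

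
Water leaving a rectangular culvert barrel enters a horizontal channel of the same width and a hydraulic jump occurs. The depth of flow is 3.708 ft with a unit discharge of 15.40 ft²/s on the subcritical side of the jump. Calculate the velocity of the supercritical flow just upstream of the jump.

V₁ = 17.74 ft/s

V₂ = q/y₂ = 15.40/3.708 = 4.153 ft/s; Fr₂ = V₂/√(g·y₂) = 0.3801.
From the momentum equation (using Fr₂), y₁/y₂ = ½[√(1 + 8Fr₂²) − 1] = ½[√2.1557 − 1] = 0.2341.
y₁ = 0.2341 × 3.708 = 0.8681 ft.
V₁ = q/y₁ = 15.40/0.8681 = 17.74 ft/s.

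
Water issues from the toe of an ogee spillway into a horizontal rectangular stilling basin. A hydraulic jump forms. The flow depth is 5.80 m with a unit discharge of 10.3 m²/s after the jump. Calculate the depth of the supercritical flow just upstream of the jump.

V₂ = q/y₂ = 10.3/5.80 = 1.78 m/s; Fr₂ = V₂/√(g·y₂) = 0.235.
The Bélanger relation is symmetric: y₁/y₂ = ½[√(1 + 8Fr₂²) − 1] = ½[√1.443 − 1] = 0.101.
y₁ = 0.101 × 5.80 = 0.584 m.

y₁ = 0.584 m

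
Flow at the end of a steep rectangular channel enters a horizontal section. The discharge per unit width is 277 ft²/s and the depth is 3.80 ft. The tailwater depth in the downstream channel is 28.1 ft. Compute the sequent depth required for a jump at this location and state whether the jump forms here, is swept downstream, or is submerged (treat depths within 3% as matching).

V₁ = q/y₁ = 277/3.80 = 72.9 ft/s. Fr₁ = V₁/√(g·y₁) = 72.9/√(32.2×3.80) = 6.59.
Bélanger equation: y₂/y₁ = ½[√(1 + 8Fr₁²) − 1] = ½[√348.4 − 1] = 8.83.
y₂ = 8.83 × 3.80 = 33.6 ft.
Tailwater y_tw = 28.1 ft: y_tw < y₂, so the jump is swept downstream.

y₂ = 33.6 ft; the jump is swept downstream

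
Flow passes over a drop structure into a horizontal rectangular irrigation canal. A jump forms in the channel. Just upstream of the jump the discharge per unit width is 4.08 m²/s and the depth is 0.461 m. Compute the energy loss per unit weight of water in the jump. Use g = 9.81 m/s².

ΔE = 1.82 m

V₁ = q/y₁ = 4.08/0.461 = 8.85 m/s. Fr₁ = V₁/√(g·y₁) = 8.85/√(9.81×0.461) = 4.16.
Sequent-depth ratio: y₂/y₁ = ½[√(1 + 8Fr₁²) − 1] = ½[√139.6 − 1] = 5.41.
y₂ = 5.41 × 0.461 = 2.49 m.
Head loss: ΔE = (y₂ − y₁)³/(4y₁y₂) = (2.49 − 0.461)³/(4×0.461×2.49) = 8.38/4.60 = 1.82 m.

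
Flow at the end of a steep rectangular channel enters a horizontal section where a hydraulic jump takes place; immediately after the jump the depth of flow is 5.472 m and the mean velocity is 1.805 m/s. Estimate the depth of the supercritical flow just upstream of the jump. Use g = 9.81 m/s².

Fr₂ = V₂/√(g·y₂) = 1.805/√(9.81×5.472) = 0.2464.
The Bélanger relation is symmetric: y₁/y₂ = ½[√(1 + 8Fr₂²) − 1] = ½[√1.4855 − 1] = 0.1094.
y₁ = 0.1094 × 5.472 = 0.5987 m.

y₁ = 0.5987 m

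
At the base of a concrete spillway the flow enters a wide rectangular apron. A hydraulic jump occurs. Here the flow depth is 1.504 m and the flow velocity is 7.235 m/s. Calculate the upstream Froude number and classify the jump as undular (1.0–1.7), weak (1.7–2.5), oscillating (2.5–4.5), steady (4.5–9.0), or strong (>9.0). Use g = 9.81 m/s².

Fr₁ = V₁/√(g·y₁) = 7.235/√(9.81×1.504) = 1.884.
Fr₁ = 1.884 lies in the weak range.

Fr₁ = 1.884; weak jump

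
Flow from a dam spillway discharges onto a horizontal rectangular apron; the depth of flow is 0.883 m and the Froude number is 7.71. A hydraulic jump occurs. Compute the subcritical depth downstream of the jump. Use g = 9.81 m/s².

Fr₁ = 7.71 (given).
From the momentum equation for a rectangular channel, y₂/y₁ = ½[√(1 + 8Fr₁²) − 1] = ½[√476.6 − 1] = 10.4.
y₂ = 10.4 × 0.883 = 9.20 m.

y₂ = 9.20 m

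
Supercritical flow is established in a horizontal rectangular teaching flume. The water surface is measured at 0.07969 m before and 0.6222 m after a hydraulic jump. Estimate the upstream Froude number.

For a rectangular channel the momentum equation gives q² = ½·g·y₁·y₂·(y₁ + y₂) = ½×9.81×0.07969×0.6222×0.7019 = 0.1707.
q = √0.1707 = 0.4132 m²/s.
V₁ = q/y₁ = 5.185 m/s; Fr₁ = V₁/√(g·y₁) = 5.864.

Fr₁ = 5.864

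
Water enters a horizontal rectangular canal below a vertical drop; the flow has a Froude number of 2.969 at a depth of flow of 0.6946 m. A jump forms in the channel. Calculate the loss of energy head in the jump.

ΔE = 0.9460 m

Fr₁ = 2.969 (given).
Sequent-depth ratio: y₂/y₁ = ½[√(1 + 8Fr₁²) − 1] = ½[√71.520 − 1] = 3.728.
y₂ = 3.728 × 0.6946 = 2.590 m.
V₁ = Fr₁·√(g·y₁) = 2.969×√(9.81×0.6946) = 7.750 m/s; q = V₁·y₁ = 5.383 m²/s. V₂ = q/y₂ = 5.383/2.590 = 2.079 m/s. E₁ = y₁ + V₁²/2g = 3.756 m; E₂ = y₂ + V₂²/2g = 2.810 m. ΔE = E₁ − E₂ = 0.9460 m.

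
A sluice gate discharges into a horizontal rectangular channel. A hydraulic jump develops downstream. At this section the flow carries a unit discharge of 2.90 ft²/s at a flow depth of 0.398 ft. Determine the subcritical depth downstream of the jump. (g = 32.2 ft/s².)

V₁ = q/y₁ = 2.90/0.398 = 7.29 ft/s. Fr₁ = V₁/√(g·y₁) = 7.29/√(32.2×0.398) = 2.04.
Sequent-depth ratio: y₂/y₁ = ½[√(1 + 8Fr₁²) − 1] = ½[√34.14 − 1] = 2.42.
y₂ = 2.42 × 0.398 = 0.964 ft.

y₂ = 0.964 ft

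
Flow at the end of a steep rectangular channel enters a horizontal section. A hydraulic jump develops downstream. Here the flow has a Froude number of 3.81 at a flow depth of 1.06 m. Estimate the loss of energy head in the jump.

Fr₁ = 3.81 (given).
Bélanger equation: y₂/y₁ = ½[√(1 + 8Fr₁²) − 1] = ½[√117.1 − 1] = 4.91.
y₂ = 4.91 × 1.06 = 5.21 m.
V₁ = Fr₁·√(g·y₁) = 3.81×√(9.81×1.06) = 12.3 m/s; q = V₁·y₁ = 13.0 m²/s. V₂ = q/y₂ = 13.0/5.21 = 2.50 m/s. E₁ = y₁ + V₁²/2g = 8.75 m; E₂ = y₂ + V₂²/2g = 5.52 m. ΔE = E₁ − E₂ = 3.23 m.

ΔE = 3.23 m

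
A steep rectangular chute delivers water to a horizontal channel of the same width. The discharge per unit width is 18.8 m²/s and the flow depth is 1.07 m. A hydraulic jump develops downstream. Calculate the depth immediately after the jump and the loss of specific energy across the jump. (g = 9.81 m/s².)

V₁ = q/y₁ = 18.8/1.07 = 17.6 m/s. Fr₁ = V₁/√(g·y₁) = 17.6/√(9.81×1.07) = 5.42.
From the momentum equation for a rectangular channel, y₂/y₁ = ½[√(1 + 8Fr₁²) − 1] = ½[√236.3 − 1] = 7.19.
y₂ = 7.19 × 1.07 = 7.69 m.
V₂ = q/y₂ = 18.8/7.69 = 2.45 m/s. E₁ = y₁ + V₁²/2g = 16.8 m; E₂ = y₂ + V₂²/2g = 7.99 m. ΔE = E₁ − E₂ = 8.81 m.

y₂ = 7.69 m; ΔE = 8.81 m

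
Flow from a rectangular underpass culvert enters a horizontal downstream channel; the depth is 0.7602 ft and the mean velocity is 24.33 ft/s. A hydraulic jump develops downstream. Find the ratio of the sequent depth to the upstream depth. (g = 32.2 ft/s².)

Fr₁ = V₁/√(g·y₁) = 24.33/√(32.2×0.7602) = 4.918.
By Bélanger, y₂/y₁ = ½[√(1 + 8Fr₁²) − 1] = ½[√194.46 − 1] = 6.472.

y₂/y₁ = 6.472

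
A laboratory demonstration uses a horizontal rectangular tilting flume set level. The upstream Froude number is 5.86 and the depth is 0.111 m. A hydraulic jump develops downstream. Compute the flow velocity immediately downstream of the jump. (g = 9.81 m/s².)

V₂ = 0.784 m/s

Fr₁ = 5.86 (given).
By Bélanger, y₂/y₁ = ½[√(1 + 8Fr₁²) − 1] = ½[√275.7 − 1] = 7.80.
y₂ = 7.80 × 0.111 = 0.866 m.
V₁ = Fr₁·√(g·y₁) = 5.86×√(9.81×0.111) = 6.11 m/s; q = V₁·y₁ = 0.679 m²/s.
V₂ = q/y₂ = 0.679/0.866 = 0.784 m/s.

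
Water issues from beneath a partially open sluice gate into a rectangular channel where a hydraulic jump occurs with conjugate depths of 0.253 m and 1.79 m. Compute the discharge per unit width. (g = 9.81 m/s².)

For a rectangular channel the momentum equation gives q² = ½·g·y₁·y₂·(y₁ + y₂) = ½×9.81×0.253×1.79×2.04 = 4.54.
q = √4.54 = 2.13 m²/s.

q = 2.13 m²/s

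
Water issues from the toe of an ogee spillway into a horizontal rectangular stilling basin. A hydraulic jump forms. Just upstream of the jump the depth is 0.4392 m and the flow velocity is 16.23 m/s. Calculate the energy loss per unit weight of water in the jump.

Fr₁ = V₁/√(g·y₁) = 16.23/√(9.81×0.4392) = 7.819.
By Bélanger, y₂/y₁ = ½[√(1 + 8Fr₁²) − 1] = ½[√490.10 − 1] = 10.57.
y₂ = 10.57 × 0.4392 = 4.642 m.
Head loss: ΔE = (y₂ − y₁)³/(4y₁y₂) = (4.642 − 0.4392)³/(4×0.4392×4.642) = 74.23/8.155 = 9.103 m.

ΔE = 9.103 m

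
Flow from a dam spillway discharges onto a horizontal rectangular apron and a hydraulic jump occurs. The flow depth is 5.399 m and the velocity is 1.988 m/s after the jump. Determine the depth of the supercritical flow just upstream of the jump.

Fr₂ = V₂/√(g·y₂) = 1.988/√(9.81×5.399) = 0.2732.
Applying the sequent-depth relation in reverse, y₁/y₂ = ½[√(1 + 8Fr₂²) − 1] = ½[√1.5970 − 1] = 0.1319.
y₁ = 0.1319 × 5.399 = 0.7119 m.

y₁ = 0.7119 m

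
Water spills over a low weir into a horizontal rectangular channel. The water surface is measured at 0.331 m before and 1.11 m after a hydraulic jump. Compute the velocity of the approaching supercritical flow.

V₁ = 4.87 m/s

For a rectangular channel the momentum equation gives q² = ½·g·y₁·y₂·(y₁ + y₂) = ½×9.81×0.331×1.11×1.44 = 2.60.
q = √2.60 = 1.61 m²/s.
V₁ = q/y₁ = 1.61/0.331 = 4.87 m/s.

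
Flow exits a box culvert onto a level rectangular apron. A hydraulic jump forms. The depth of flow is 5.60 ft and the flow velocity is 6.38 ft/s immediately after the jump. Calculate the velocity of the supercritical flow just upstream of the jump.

Fr₂ = V₂/√(g·y₂) = 6.38/√(32.2×5.60) = 0.475.
Applying the sequent-depth relation in reverse, y₁/y₂ = ½[√(1 + 8Fr₂²) − 1] = ½[√2.806 − 1] = 0.338.
y₁ = 0.338 × 5.60 = 1.89 ft.
V₁ = q/y₁ = 35.7/1.89 = 18.9 ft/s.

V₁ = 18.9 ft/s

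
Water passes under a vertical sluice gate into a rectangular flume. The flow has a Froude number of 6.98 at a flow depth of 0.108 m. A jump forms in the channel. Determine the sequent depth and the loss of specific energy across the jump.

y₂ = 1.01 m; ΔE = 1.70 m

Fr₁ = 6.98 (given).
From the momentum equation for a rectangular channel, y₂/y₁ = ½[√(1 + 8Fr₁²) − 1] = ½[√390.8 − 1] = 9.38.
y₂ = 9.38 × 0.108 = 1.01 m.
Head loss: ΔE = (y₂ − y₁)³/(4y₁y₂) = (1.01 − 0.108)³/(4×0.108×1.01) = 0.742/0.438 = 1.70 m.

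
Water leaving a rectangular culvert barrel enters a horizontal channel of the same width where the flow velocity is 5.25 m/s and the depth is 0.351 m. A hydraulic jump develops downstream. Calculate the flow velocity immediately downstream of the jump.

V₂ = 1.49 m/s

Fr₁ = V₁/√(g·y₁) = 5.25/√(9.81×0.351) = 2.83.
From the momentum equation for a rectangular channel, y₂/y₁ = ½[√(1 + 8Fr₁²) − 1] = ½[√65.04 − 1] = 3.53.
y₂ = 3.53 × 0.351 = 1.24 m.
q = V₁·y₁ = 5.25 × 0.351 = 1.84 m²/s.
V₂ = q/y₂ = 1.84/1.24 = 1.49 m/s.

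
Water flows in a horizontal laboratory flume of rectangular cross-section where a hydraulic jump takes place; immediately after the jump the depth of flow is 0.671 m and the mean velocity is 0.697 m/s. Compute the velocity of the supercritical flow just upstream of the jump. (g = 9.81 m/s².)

Fr₂ = V₂/√(g·y₂) = 0.697/√(9.81×0.671) = 0.272.
Applying the sequent-depth relation in reverse, y₁/y₂ = ½[√(1 + 8Fr₂²) − 1] = ½[√1.590 − 1] = 0.131.
y₁ = 0.131 × 0.671 = 0.0876 m.
V₁ = q/y₁ = 0.468/0.0876 = 5.34 m/s.

V₁ = 5.34 m/s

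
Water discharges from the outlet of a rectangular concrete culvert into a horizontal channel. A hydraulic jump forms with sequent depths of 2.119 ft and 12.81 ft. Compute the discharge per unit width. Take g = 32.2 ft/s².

q = 80.77 ft²/s

For a rectangular channel the momentum equation gives q² = ½·g·y₁·y₂·(y₁ + y₂) = ½×32.2×2.119×12.81×14.93 = 6524.
q = √6524 = 80.77 ft²/s.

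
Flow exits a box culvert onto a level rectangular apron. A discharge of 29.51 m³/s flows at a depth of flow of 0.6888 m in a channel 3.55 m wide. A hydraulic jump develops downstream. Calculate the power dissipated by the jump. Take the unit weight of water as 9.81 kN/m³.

P = 1077 kW

q = Q/b = 29.51/3.55 = 8.313 m²/s; V₁ = q/y₁ = 12.07 m/s. Fr₁ = V₁/√(g·y₁) = 4.643.
By Bélanger, y₂/y₁ = ½[√(1 + 8Fr₁²) − 1] = ½[√173.43 − 1] = 6.085.
y₂ = 6.085 × 0.6888 = 4.191 m.
Head loss: ΔE = (y₂ − y₁)³/(4y₁y₂) = (4.191 − 0.6888)³/(4×0.6888×4.191) = 42.96/11.55 = 3.720 m.
P = γ·Q·ΔE = 9.81 × 29.51 × 3.720 = 1077 kW.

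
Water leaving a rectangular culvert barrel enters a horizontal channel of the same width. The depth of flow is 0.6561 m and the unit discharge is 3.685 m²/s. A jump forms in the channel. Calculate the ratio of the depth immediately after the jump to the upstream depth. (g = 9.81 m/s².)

y₂/y₁ = 2.671

V₁ = q/y₁ = 3.685/0.6561 = 5.617 m/s. Fr₁ = V₁/√(g·y₁) = 5.617/√(9.81×0.6561) = 2.214.
By Bélanger, y₂/y₁ = ½[√(1 + 8Fr₁²) − 1] = ½[√40.209 − 1] = 2.671.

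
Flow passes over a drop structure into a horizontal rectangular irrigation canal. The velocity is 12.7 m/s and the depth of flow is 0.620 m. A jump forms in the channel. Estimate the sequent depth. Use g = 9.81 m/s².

y₂ = 4.22 m

Fr₁ = V₁/√(g·y₁) = 12.7/√(9.81×0.620) = 5.15.
Sequent-depth ratio: y₂/y₁ = ½[√(1 + 8Fr₁²) − 1] = ½[√213.1 − 1] = 6.80.
y₂ = 6.80 × 0.620 = 4.22 m.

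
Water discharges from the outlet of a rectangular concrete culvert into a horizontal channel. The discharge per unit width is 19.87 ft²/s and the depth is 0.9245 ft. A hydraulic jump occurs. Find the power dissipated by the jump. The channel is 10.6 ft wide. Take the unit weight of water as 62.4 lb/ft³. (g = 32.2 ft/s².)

V₁ = q/y₁ = 19.87/0.9245 = 21.49 ft/s. Fr₁ = V₁/√(g·y₁) = 21.49/√(32.2×0.9245) = 3.939.
By Bélanger, y₂/y₁ = ½[√(1 + 8Fr₁²) − 1] = ½[√125.14 − 1] = 5.093.
y₂ = 5.093 × 0.9245 = 4.709 ft.
V₂ = q/y₂ = 19.87/4.709 = 4.220 ft/s. E₁ = y₁ + V₁²/2g = 8.097 ft; E₂ = y₂ + V₂²/2g = 4.985 ft. ΔE = E₁ − E₂ = 3.112 ft.
Q = q·b = 19.87 × 10.6 = 210.6 cfs. P = γ·Q·ΔE/550 = 62.4 × 210.6 × 3.112 / 550 = 74.37 hp.

P = 74.37 hp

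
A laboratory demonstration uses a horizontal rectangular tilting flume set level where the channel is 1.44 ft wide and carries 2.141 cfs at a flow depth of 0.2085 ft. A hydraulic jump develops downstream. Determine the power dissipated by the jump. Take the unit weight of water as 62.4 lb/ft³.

q = Q/b = 2.141/1.44 = 1.487 ft²/s; V₁ = q/y₁ = 7.131 ft/s. Fr₁ = V₁/√(g·y₁) = 2.752.
By Bélanger, y₂/y₁ = ½[√(1 + 8Fr₁²) − 1] = ½[√61.593 − 1] = 3.424.
y₂ = 3.424 × 0.2085 = 0.7139 ft.
V₂ = q/y₂ = 1.487/0.7139 = 2.083 ft/s. E₁ = y₁ + V₁²/2g = 0.9981 ft; E₂ = y₂ + V₂²/2g = 0.7813 ft. ΔE = E₁ − E₂ = 0.2168 ft.
P = γ·Q·ΔE/550 = 62.4 × 2.141 × 0.2168 / 550 = 0.05267 hp.

P = 0.05267 hp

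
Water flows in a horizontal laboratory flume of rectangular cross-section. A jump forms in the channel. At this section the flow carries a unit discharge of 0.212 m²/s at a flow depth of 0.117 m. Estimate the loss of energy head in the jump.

V₁ = q/y₁ = 0.212/0.117 = 1.81 m/s. Fr₁ = V₁/√(g·y₁) = 1.81/√(9.81×0.117) = 1.69.
Conjugate-depth relation: y₂/y₁ = ½[√(1 + 8Fr₁²) − 1] = ½[√23.88 − 1] = 1.94.
y₂ = 1.94 × 0.117 = 0.227 m.
V₂ = q/y₂ = 0.212/0.227 = 0.932 m/s. E₁ = y₁ + V₁²/2g = 0.284 m; E₂ = y₂ + V₂²/2g = 0.272 m. ΔE = E₁ − E₂ = 0.0126 m.

ΔE = 0.0126 m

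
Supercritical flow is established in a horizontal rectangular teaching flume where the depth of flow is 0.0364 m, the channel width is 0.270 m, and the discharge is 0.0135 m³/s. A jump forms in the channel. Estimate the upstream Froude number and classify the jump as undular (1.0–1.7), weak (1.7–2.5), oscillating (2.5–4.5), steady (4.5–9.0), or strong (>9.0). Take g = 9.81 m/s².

q = Q/b = 0.0135/0.270 = 0.0500 m²/s; V₁ = q/y₁ = 1.37 m/s. Fr₁ = V₁/√(g·y₁) = 2.30.
Fr₁ = 2.30 lies in the weak range.

Fr₁ = 2.30; weak jump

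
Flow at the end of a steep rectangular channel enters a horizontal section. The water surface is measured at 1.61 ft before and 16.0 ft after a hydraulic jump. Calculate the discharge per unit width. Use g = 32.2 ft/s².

q = 85.5 ft²/s

For a rectangular channel the momentum equation gives q² = ½·g·y₁·y₂·(y₁ + y₂) = ½×32.2×1.61×16.0×17.6 = 7304.
q = √7304 = 85.5 ft²/s.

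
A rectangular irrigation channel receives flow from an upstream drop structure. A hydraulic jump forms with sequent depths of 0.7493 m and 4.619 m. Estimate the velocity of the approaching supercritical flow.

For a rectangular channel the momentum equation gives q² = ½·g·y₁·y₂·(y₁ + y₂) = ½×9.81×0.7493×4.619×5.368 = 91.13.
q = √91.13 = 9.546 m²/s.
V₁ = q/y₁ = 9.546/0.7493 = 12.74 m/s.

V₁ = 12.74 m/s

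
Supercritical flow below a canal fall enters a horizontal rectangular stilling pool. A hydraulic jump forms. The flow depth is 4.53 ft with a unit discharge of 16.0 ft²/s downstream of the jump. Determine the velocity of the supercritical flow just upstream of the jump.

V₂ = q/y₂ = 16.0/4.53 = 3.53 ft/s; Fr₂ = V₂/√(g·y₂) = 0.292.
The Bélanger relation is symmetric: y₁/y₂ = ½[√(1 + 8Fr₂²) − 1] = ½[√1.684 − 1] = 0.149.
y₁ = 0.149 × 4.53 = 0.674 ft.
V₁ = q/y₁ = 16.0/0.674 = 23.7 ft/s.

V₁ = 23.7 ft/s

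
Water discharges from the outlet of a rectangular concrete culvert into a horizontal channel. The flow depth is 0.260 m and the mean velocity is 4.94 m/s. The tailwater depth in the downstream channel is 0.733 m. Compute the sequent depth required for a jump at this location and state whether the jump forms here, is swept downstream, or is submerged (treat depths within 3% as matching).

Fr₁ = V₁/√(g·y₁) = 4.94/√(9.81×0.260) = 3.09.
Bélanger equation: y₂/y₁ = ½[√(1 + 8Fr₁²) − 1] = ½[√77.54 − 1] = 3.90.
y₂ = 3.90 × 0.260 = 1.01 m.
Tailwater y_tw = 0.733 m: y_tw < y₂, so the jump is swept downstream.

y₂ = 1.01 m; the jump is swept downstream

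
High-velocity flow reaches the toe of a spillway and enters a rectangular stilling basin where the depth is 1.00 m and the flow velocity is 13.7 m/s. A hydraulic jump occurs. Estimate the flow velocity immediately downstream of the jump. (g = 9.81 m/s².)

Fr₁ = V₁/√(g·y₁) = 13.7/√(9.81×1.00) = 4.37.
From the momentum equation for a rectangular channel, y₂/y₁ = ½[√(1 + 8Fr₁²) − 1] = ½[√154.1 − 1] = 5.71.
y₂ = 5.71 × 1.00 = 5.71 m.
q = V₁·y₁ = 13.7 × 1.00 = 13.7 m²/s.
V₂ = q/y₂ = 13.7/5.71 = 2.40 m/s.

V₂ = 2.40 m/s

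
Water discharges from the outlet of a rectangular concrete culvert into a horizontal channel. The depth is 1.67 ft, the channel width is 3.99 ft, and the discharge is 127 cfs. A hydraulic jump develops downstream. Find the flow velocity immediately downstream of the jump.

V₂ = 5.94 ft/s

q = Q/b = 127/3.99 = 31.8 ft²/s; V₁ = q/y₁ = 19.1 ft/s. Fr₁ = V₁/√(g·y₁) = 2.60.
Sequent-depth ratio: y₂/y₁ = ½[√(1 + 8Fr₁²) − 1] = ½[√55.04 − 1] = 3.21.
y₂ = 3.21 × 1.67 = 5.36 ft.
V₂ = q/y₂ = 31.8/5.36 = 5.94 ft/s.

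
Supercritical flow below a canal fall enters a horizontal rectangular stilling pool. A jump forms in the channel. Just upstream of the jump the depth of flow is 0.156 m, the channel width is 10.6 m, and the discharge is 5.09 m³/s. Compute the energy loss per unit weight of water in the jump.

q = Q/b = 5.09/10.6 = 0.480 m²/s; V₁ = q/y₁ = 3.08 m/s. Fr₁ = V₁/√(g·y₁) = 2.49.
Bélanger equation: y₂/y₁ = ½[√(1 + 8Fr₁²) − 1] = ½[√50.53 − 1] = 3.05.
y₂ = 3.05 × 0.156 = 0.476 m.
Head loss: ΔE = (y₂ − y₁)³/(4y₁y₂) = (0.476 − 0.156)³/(4×0.156×0.476) = 0.0329/0.297 = 0.111 m.

ΔE = 0.111 m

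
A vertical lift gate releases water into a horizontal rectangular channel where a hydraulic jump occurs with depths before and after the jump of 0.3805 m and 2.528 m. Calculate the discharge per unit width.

q = 3.704 m²/s

For a rectangular channel the momentum equation gives q² = ½·g·y₁·y₂·(y₁ + y₂) = ½×9.81×0.3805×2.528×2.909 = 13.72.
q = √13.72 = 3.704 m²/s.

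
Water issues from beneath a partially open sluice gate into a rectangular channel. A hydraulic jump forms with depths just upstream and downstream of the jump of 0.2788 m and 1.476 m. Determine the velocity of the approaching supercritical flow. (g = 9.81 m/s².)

V₁ = 6.750 m/s

For a rectangular channel the momentum equation gives q² = ½·g·y₁·y₂·(y₁ + y₂) = ½×9.81×0.2788×1.476×1.755 = 3.542.
q = √3.542 = 1.882 m²/s.
V₁ = q/y₁ = 1.882/0.2788 = 6.750 m/s.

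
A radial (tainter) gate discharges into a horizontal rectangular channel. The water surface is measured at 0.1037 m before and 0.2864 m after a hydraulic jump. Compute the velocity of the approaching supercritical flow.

V₁ = 2.299 m/s

For a rectangular channel the momentum equation gives q² = ½·g·y₁·y₂·(y₁ + y₂) = ½×9.81×0.1037×0.2864×0.3901 = 0.05683.
q = √0.05683 = 0.2384 m²/s.
V₁ = q/y₁ = 0.2384/0.1037 = 2.299 m/s.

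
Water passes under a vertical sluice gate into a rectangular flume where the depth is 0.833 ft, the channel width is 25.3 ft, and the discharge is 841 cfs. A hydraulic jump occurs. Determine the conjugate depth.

y₂ = 8.67 ft

q = Q/b = 841/25.3 = 33.2 ft²/s; V₁ = q/y₁ = 39.9 ft/s. Fr₁ = V₁/√(g·y₁) = 7.71.
Sequent-depth ratio: y₂/y₁ = ½[√(1 + 8Fr₁²) − 1] = ½[√476.0 − 1] = 10.4.
y₂ = 10.4 × 0.833 = 8.67 ft.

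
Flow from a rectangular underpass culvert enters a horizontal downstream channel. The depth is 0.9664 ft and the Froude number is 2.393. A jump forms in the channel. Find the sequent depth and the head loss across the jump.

Fr₁ = 2.393 (given).
Sequent-depth ratio: y₂/y₁ = ½[√(1 + 8Fr₁²) − 1] = ½[√46.812 − 1] = 2.921.
y₂ = 2.921 × 0.9664 = 2.823 ft.
Head loss: ΔE = (y₂ − y₁)³/(4y₁y₂) = (2.823 − 0.9664)³/(4×0.9664×2.823) = 6.398/10.91 = 0.5863 ft.

y₂ = 2.823 ft; ΔE = 0.5863 ft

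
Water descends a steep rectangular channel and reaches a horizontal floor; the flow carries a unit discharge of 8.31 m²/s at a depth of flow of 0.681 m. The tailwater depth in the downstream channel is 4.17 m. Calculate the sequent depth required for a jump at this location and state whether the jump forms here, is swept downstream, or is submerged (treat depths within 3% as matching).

V₁ = q/y₁ = 8.31/0.681 = 12.2 m/s. Fr₁ = V₁/√(g·y₁) = 12.2/√(9.81×0.681) = 4.72.
By Bélanger, y₂/y₁ = ½[√(1 + 8Fr₁²) − 1] = ½[√179.3 − 1] = 6.20.
y₂ = 6.20 × 0.681 = 4.22 m.
Tailwater y_tw = 4.17 m: y_tw ≈ y₂, so the jump forms here.

y₂ = 4.22 m; the jump forms here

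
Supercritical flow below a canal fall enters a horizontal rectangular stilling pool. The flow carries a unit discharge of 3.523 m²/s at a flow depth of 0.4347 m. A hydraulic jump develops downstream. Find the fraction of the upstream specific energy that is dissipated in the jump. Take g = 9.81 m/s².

V₁ = q/y₁ = 3.523/0.4347 = 8.104 m/s. Fr₁ = V₁/√(g·y₁) = 8.104/√(9.81×0.4347) = 3.925.
Sequent-depth ratio: y₂/y₁ = ½[√(1 + 8Fr₁²) − 1] = ½[√124.22 − 1] = 5.073.
y₂ = 5.073 × 0.4347 = 2.205 m.
E₁ = y₁ + V₁²/2g = 3.782 m. ΔE = (y₂ − y₁)³/(4y₁y₂) = 1.447 m. ΔE/E₁ = 1.447/3.782 = 0.383.

ΔE/E₁ = 0.383 (38.3%)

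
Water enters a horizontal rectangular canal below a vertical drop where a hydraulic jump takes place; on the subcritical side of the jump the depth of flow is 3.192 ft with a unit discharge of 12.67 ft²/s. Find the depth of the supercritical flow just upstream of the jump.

V₂ = q/y₂ = 12.67/3.192 = 3.969 ft/s; Fr₂ = V₂/√(g·y₂) = 0.3915.
Since the conjugate-depth ratio holds either way, y₁/y₂ = ½[√(1 + 8Fr₂²) − 1] = ½[√2.2263 − 1] = 0.2460.
y₁ = 0.2460 × 3.192 = 0.7854 ft.

y₁ = 0.7854 ft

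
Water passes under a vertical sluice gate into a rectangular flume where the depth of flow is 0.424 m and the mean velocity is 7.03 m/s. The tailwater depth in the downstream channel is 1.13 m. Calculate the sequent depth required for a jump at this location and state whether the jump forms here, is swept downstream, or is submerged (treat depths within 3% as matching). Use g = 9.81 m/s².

y₂ = 1.87 m; the jump is swept downstream

Fr₁ = V₁/√(g·y₁) = 7.03/√(9.81×0.424) = 3.45.
Conjugate-depth relation: y₂/y₁ = ½[√(1 + 8Fr₁²) − 1] = ½[√96.05 − 1] = 4.40.
y₂ = 4.40 × 0.424 = 1.87 m.
Tailwater y_tw = 1.13 m: y_tw < y₂, so the jump is swept downstream.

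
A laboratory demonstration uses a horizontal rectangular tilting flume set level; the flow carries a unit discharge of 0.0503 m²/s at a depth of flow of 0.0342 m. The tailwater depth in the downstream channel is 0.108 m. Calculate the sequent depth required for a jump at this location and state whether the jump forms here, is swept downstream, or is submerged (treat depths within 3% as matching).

y₂ = 0.107 m; the jump forms here

V₁ = q/y₁ = 0.0503/0.0342 = 1.47 m/s. Fr₁ = V₁/√(g·y₁) = 1.47/√(9.81×0.0342) = 2.54.
Bélanger equation: y₂/y₁ = ½[√(1 + 8Fr₁²) − 1] = ½[√52.58 − 1] = 3.13.
y₂ = 3.13 × 0.0342 = 0.107 m.
Tailwater y_tw = 0.108 m: y_tw ≈ y₂, so the jump forms here.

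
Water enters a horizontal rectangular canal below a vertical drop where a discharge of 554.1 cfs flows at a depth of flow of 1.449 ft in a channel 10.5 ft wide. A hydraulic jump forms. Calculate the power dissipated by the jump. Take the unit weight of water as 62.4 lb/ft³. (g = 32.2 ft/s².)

P = 717.0 hp

q = Q/b = 554.1/10.5 = 52.77 ft²/s; V₁ = q/y₁ = 36.42 ft/s. Fr₁ = V₁/√(g·y₁) = 5.332.
Conjugate-depth relation: y₂/y₁ = ½[√(1 + 8Fr₁²) − 1] = ½[√228.42 − 1] = 7.057.
y₂ = 7.057 × 1.449 = 10.23 ft.
V₂ = q/y₂ = 52.77/10.23 = 5.161 ft/s. E₁ = y₁ + V₁²/2g = 22.04 ft; E₂ = y₂ + V₂²/2g = 10.64 ft. ΔE = E₁ − E₂ = 11.41 ft.
P = γ·Q·ΔE/550 = 62.4 × 554.1 × 11.41 / 550 = 717.0 hp.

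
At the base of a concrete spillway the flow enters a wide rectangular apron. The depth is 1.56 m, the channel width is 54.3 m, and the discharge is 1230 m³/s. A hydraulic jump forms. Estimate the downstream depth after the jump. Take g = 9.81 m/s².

y₂ = 7.45 m

q = Q/b = 1230/54.3 = 22.7 m²/s; V₁ = q/y₁ = 14.5 m/s. Fr₁ = V₁/√(g·y₁) = 3.71.
Sequent-depth ratio: y₂/y₁ = ½[√(1 + 8Fr₁²) − 1] = ½[√111.2 − 1] = 4.77.
y₂ = 4.77 × 1.56 = 7.45 m.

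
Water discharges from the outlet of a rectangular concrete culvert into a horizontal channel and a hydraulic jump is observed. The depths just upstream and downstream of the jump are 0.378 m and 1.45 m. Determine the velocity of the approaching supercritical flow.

For a rectangular channel the momentum equation gives q² = ½·g·y₁·y₂·(y₁ + y₂) = ½×9.81×0.378×1.45×1.83 = 4.91.
q = √4.91 = 2.22 m²/s.
V₁ = q/y₁ = 2.22/0.378 = 5.86 m/s.

V₁ = 5.86 m/s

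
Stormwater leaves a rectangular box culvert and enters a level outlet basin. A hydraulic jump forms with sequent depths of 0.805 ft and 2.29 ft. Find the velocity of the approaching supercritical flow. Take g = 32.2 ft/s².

V₁ = 11.9 ft/s

For a rectangular channel the momentum equation gives q² = ½·g·y₁·y₂·(y₁ + y₂) = ½×32.2×0.805×2.29×3.10 = 91.9.
q = √91.9 = 9.58 ft²/s.
V₁ = q/y₁ = 9.58/0.805 = 11.9 ft/s.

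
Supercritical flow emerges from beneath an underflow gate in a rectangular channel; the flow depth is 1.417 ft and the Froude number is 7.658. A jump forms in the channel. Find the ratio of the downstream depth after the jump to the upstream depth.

Fr₁ = 7.658 (given).
Bélanger equation: y₂/y₁ = ½[√(1 + 8Fr₁²) − 1] = ½[√470.16 − 1] = 10.34.

y₂/y₁ = 10.34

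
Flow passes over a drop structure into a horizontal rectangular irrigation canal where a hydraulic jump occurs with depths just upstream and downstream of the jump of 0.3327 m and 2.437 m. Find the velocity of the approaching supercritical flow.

V₁ = 9.976 m/s

For a rectangular channel the momentum equation gives q² = ½·g·y₁·y₂·(y₁ + y₂) = ½×9.81×0.3327×2.437×2.770 = 11.01.
q = √11.01 = 3.319 m²/s.
V₁ = q/y₁ = 3.319/0.3327 = 9.976 m/s.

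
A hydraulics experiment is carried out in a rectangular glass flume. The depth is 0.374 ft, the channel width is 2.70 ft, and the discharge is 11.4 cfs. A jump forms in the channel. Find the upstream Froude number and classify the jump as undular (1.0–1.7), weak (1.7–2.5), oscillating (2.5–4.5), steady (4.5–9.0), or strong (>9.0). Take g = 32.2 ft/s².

q = Q/b = 11.4/2.70 = 4.22 ft²/s; V₁ = q/y₁ = 11.3 ft/s. Fr₁ = V₁/√(g·y₁) = 3.25.
Fr₁ = 3.25 lies in the oscillating range.

Fr₁ = 3.25; oscillating jump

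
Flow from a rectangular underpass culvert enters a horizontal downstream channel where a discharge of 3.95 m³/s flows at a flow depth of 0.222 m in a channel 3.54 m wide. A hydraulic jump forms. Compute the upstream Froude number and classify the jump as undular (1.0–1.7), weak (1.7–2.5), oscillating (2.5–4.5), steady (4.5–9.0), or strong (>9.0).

Fr₁ = 3.41; oscillating jump

q = Q/b = 3.95/3.54 = 1.12 m²/s; V₁ = q/y₁ = 5.03 m/s. Fr₁ = V₁/√(g·y₁) = 3.41.
Fr₁ = 3.41 lies in the oscillating range.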